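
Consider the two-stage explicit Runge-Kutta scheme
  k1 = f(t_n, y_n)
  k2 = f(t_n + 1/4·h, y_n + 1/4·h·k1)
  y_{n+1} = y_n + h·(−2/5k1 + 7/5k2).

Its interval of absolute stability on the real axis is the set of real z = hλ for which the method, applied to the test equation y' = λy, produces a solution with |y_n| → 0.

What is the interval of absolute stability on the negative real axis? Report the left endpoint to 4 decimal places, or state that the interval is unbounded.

Set f=λy, z=hλ:
  k1=λy_n ⇒ h·k1=z·y_n;  k2=λ(1+1/4z)y_n ⇒ h·k2=z(1+1/4z)y_n
  y_{n+1}/y_n = 1 − 2/5z + 7/5z(1+1/4z) = 1 + z + 7/20z²
  Hence R(z) = 1 + z + 7/20z².

Boundary: |R(x)|=1, x<0.
x=-1.33: |R|=0.2891
R=1: x+7/20x²=0 ⇒ x=−20/7=-2.8571; min R=1−1/(4·7/20)=0.2857>−1
Confirm numerically:
  x=-1.638: |R|=0.30107 <1
  x=-1.395: |R|=0.28611 <1
  x=-1.388: |R|=0.28629 <1
  x=-3.378: |R|=1.61581 >1
  x=-3.306: |R|=1.51937 >1
  x=-3.281: |R|=1.48674 >1
So |R|<1 on (-2.8571, 0).

z∈(-2.8571,0).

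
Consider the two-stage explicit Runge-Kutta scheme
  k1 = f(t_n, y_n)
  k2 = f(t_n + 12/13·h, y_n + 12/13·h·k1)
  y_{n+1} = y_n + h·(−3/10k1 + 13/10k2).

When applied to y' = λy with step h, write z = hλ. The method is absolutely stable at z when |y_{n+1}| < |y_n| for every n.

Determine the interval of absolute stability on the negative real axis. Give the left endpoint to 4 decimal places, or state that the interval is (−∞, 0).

Set f=λy, z=hλ:
  k1=λy_n ⇒ h·k1=z·y_n;  k2=λ(1+12/13z)y_n ⇒ h·k2=z(1+12/13z)y_n
  y_{n+1}/y_n = 1 − 3/10z + 13/10z(1+12/13z) = 1 + z + 6/5z²
  Hence R(z) = 1 + z + 6/5z².

Boundary: |R(x)|=1, x<0.
x=-1.06: |R|=1.2883
R=1: x+6/5x²=0 ⇒ x=−5/6=-0.8333; min R=1−1/(4·6/5)=0.7917>−1
Confirm numerically:
  x=-0.637: |R|=0.84992 <1
  x=-0.546: |R|=0.81174 <1
  x=-0.344: |R|=0.79800 <1
  x=-1.253: |R|=1.63101 >1
  x=-1.025: |R|=1.23575 >1
So |R|<1 on (-0.8333, 0).

(-0.8333, 0).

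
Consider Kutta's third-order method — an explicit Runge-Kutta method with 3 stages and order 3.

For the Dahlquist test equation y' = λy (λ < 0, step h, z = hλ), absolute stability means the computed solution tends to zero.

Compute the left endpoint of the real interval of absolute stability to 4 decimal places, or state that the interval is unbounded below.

Set f=λy, z=hλ:
  order 3, 3-stage ⇒ R(z)=1+z+z^2/2+z^3/6
  (e.g. R(-0.98)=0.34333, |R|=0.34333)

Need |R(x)|<1, x<0.
x=-0.98: |R|=0.3433
|R(-1.37)|=0.1399 |R(-0.6)|=0.5440 |R(-0.53)|=0.5856
Bisect:
  x_lo=-3.2719 |R|=2.7572  x_hi=-0.0953 |R|=0.9091
  mid=-1.68361 |R|=0.06172 →hi
  mid=-2.47778 |R|=0.94343 →hi
  mid=-2.87486 |R|=1.70249 →lo
  mid=-2.67632 |R|=1.28992 →lo
  mid=-2.57705 |R|=1.10890 →lo
  mid=-2.52741 |R|=1.02428 →lo
  mid=-2.50260 |R|=0.98339 →hi
  mid=-2.51501 |R|=1.00372 →lo
  mid=-2.50880 |R|=0.99353 →hi
  mid=-2.51190 |R|=0.99862 →hi
  ...
  [-2.51287,-2.51268] ⇒ x*=-2.5127
Interval (-2.5127, 0).

z* = -2.5127.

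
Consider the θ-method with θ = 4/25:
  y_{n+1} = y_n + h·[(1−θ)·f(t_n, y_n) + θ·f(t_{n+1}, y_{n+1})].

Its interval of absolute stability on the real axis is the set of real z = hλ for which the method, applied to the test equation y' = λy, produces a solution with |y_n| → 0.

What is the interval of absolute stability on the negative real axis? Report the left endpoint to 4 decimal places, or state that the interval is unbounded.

Set f=λy, z=hλ:
  y_{n+1} = y_n + z·[21/25·y_n + 4/25·y_{n+1}] ⇒ (1 − 4/25z)y_{n+1} = (1 + 21/25z)y_n
  Hence R(z) = (1 + 21/25z)/(1 − 4/25z).

Boundary: |R(x)|=1, x<0.
x=-0.33: |R|=0.6866
R=−1: 1+21/25x = −1+4/25x ⇒ -17/25x=2 ⇒ x=2/(-17/25)=-2.9412
Confirm numerically:
  x=-2.556: |R|=0.81410 <1
  x=-1.875: |R|=0.44231 <1
  x=-1.209: |R|=0.01304 <1
  x=-3.463: |R|=1.22833 >1
  x=-3.242: |R|=1.13469 >1
Stable set (-2.9412, 0).

z∈(-2.9412,0).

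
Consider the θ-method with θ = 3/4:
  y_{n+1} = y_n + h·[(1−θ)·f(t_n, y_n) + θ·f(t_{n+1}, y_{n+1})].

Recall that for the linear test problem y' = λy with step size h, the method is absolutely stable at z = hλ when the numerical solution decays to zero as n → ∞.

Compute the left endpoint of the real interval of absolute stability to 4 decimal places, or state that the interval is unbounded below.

interval (−∞, 0).

Test eqn y'=λy, z=hλ:
  y_{n+1} = y_n + z·[1/4·y_n + 3/4·y_{n+1}] ⇒ (1 − 3/4z)y_{n+1} = (1 + 1/4z)y_n
  ⇒ R(z) = (1 + 1/4z)/(1 − 3/4z).

Boundary: |R(x)|=1, x<0.
x=-0.97: |R|=0.4385
x=-2: |R|=0.2000
x=-10: |R|=0.1765
x=-100: |R|=0.3158
θ=3/4≥1/2 ⇒ |1+1/4x|<|1−3/4x| ∀x<0 ⇒ stable on all of ℝ⁻.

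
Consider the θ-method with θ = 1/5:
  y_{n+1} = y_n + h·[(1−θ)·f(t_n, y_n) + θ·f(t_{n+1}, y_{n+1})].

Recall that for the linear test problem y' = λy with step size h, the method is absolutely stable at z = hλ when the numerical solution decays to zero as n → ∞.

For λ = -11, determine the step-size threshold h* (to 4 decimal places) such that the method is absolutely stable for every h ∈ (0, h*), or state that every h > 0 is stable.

(-3.3333,0); λ=-11 ⇒ h* = (10/3)/11 = 0.3030.

With y'=λy (z=hλ):
  y_{n+1} = y_n + z·[4/5·y_n + 1/5·y_{n+1}] ⇒ (1 − 1/5z)y_{n+1} = (1 + 4/5z)y_n
  Hence R(z) = (1 + 4/5z)/(1 − 1/5z).

Need |R(x)|<1, x<0.
x=-0.87: |R|=0.2589
R=−1: 1+4/5x = −1+1/5x ⇒ -3/5x=2 ⇒ x=2/(-3/5)=-3.3333
Confirm numerically:
  x=-2.724: |R|=0.76334 <1
  x=-2.035: |R|=0.44634 <1
  x=-1.702: |R|=0.26977 <1
  x=-1.579: |R|=0.20003 <1
  x=-3.690: |R|=1.12313 >1
  x=-3.645: |R|=1.10816 >1
Stable set (-3.3333, 0).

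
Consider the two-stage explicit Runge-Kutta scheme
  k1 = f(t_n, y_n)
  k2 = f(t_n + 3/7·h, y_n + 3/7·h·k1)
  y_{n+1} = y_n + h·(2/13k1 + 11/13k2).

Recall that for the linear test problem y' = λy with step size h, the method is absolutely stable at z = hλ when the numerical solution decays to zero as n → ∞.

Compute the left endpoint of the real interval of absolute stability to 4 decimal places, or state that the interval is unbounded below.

Test eqn y'=λy, z=hλ:
  k1=λy_n ⇒ h·k1=z·y_n;  k2=λ(1+3/7z)y_n ⇒ h·k2=z(1+3/7z)y_n
  y_{n+1}/y_n = 1 + 2/13z + 11/13z(1+3/7z) = 1 + z + 33/91z²
  R(z) = 1 + z + 33/91z².

Solve |R(x)|<1 on ℝ⁻.
x=-1.64: |R|=0.3353
R=1: x+33/91x²=0 ⇒ x=−91/33=-2.7576; min R=1−1/(4·33/91)=0.3106>−1
Confirm numerically:
  x=-2.642: |R|=0.88927 <1
  x=-2.391: |R|=0.68215 <1
  x=-1.383: |R|=0.31061 <1
  x=-3.147: |R|=1.44442 >1
  x=-2.967: |R|=1.22533 >1
Interval (-2.7576, 0).

z* = -2.7576.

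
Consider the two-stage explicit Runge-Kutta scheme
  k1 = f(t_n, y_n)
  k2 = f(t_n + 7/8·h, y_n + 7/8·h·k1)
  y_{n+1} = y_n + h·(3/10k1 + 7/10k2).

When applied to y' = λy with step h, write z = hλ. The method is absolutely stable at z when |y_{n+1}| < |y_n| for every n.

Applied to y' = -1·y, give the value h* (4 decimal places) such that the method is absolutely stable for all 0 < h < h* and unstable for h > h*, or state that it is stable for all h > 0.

(-1.6327,0); λ=-1 ⇒ h* = (80/49)/1 = 1.6327.

Set f=λy, z=hλ:
  k1=λy_n ⇒ h·k1=z·y_n;  k2=λ(1+7/8z)y_n ⇒ h·k2=z(1+7/8z)y_n
  y_{n+1}/y_n = 1 + 3/10z + 7/10z(1+7/8z) = 1 + z + 49/80z²
  R(z) = 1 + z + 49/80z².

Solve |R(x)|<1 on ℝ⁻.
x=-0.56: |R|=0.6321
R=1: x+49/80x²=0 ⇒ x=−80/49=-1.6327; min R=1−1/(4·49/80)=0.5918>−1
Confirm numerically:
  x=-1.437: |R|=0.82779 <1
  x=-1.382: |R|=0.78783 <1
  x=-1.104: |R|=0.64252 <1
  x=-2.044: |R|=1.51499 >1
  x=-1.732: |R|=1.10539 >1
So |R|<1 on (-1.6327, 0).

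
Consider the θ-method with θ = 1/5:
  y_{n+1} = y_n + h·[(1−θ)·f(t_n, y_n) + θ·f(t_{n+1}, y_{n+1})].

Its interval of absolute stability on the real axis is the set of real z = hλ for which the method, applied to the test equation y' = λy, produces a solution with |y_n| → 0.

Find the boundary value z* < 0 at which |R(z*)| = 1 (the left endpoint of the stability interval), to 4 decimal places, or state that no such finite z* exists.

left endpoint -3.3333.

Set f=λy, z=hλ:
  y_{n+1} = y_n + z·[4/5·y_n + 1/5·y_{n+1}] ⇒ (1 − 1/5z)y_{n+1} = (1 + 4/5z)y_n
  so R(z) = (1 + 4/5z)/(1 − 1/5z).

Boundary: |R(x)|=1, x<0.
x=-1.23: |R|=0.0128
R=−1: 1+4/5x = −1+1/5x ⇒ -3/5x=2 ⇒ x=2/(-3/5)=-3.3333
Confirm numerically:
  x=-2.154: |R|=0.50545 <1
  x=-2.052: |R|=0.45491 <1
  x=-1.827: |R|=0.33807 <1
  x=-3.827: |R|=1.16778 >1
  x=-3.682: |R|=1.12048 >1
  x=-3.419: |R|=1.03053 >1
Stable set (-3.3333, 0).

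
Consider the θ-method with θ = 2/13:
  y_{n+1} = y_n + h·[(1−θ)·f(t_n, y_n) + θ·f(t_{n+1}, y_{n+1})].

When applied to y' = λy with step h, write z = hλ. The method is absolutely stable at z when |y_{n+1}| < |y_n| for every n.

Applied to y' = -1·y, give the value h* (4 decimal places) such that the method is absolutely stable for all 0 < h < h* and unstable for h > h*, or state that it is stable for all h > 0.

(-2.8889,0); λ=-1 ⇒ h* = (26/9)/1 = 2.8889.

With y'=λy (z=hλ):
  y_{n+1} = y_n + z·[11/13·y_n + 2/13·y_{n+1}] ⇒ (1 − 2/13z)y_{n+1} = (1 + 11/13z)y_n
  so R(z) = (1 + 11/13z)/(1 − 2/13z).

Boundary: |R(x)|=1, x<0.
x=-1.02: |R|=0.1184
R=−1: 1+11/13x = −1+2/13x ⇒ -9/13x=2 ⇒ x=2/(-9/13)=-2.8889
Confirm numerically:
  x=-2.680: |R|=0.89760 <1
  x=-2.008: |R|=0.53409 <1
  x=-1.527: |R|=0.23651 <1
  x=-3.290: |R|=1.18437 >1
  x=-3.078: |R|=1.08885 >1
Interval (-2.8889, 0).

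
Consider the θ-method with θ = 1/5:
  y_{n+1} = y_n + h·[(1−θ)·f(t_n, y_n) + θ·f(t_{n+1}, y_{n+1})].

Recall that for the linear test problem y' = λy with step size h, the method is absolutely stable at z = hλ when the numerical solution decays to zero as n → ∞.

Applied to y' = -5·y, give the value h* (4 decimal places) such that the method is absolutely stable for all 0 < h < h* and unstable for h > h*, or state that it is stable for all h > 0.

(-3.3333,0); λ=-5 ⇒ h* = (10/3)/5 = 0.6667.

Test eqn y'=λy, z=hλ:
  y_{n+1} = y_n + z·[4/5·y_n + 1/5·y_{n+1}] ⇒ (1 − 1/5z)y_{n+1} = (1 + 4/5z)y_n
  so R(z) = (1 + 4/5z)/(1 − 1/5z).

Find x<0 with |R(x)|<1.
x=-1.46: |R|=0.1300
R=−1: 1+4/5x = −1+1/5x ⇒ -3/5x=2 ⇒ x=2/(-3/5)=-3.3333
Confirm numerically:
  x=-2.441: |R|=0.64024 <1
  x=-1.807: |R|=0.32731 <1
  x=-1.671: |R|=0.25244 <1
  x=-3.749: |R|=1.14253 >1
  x=-3.732: |R|=1.13697 >1
Interval (-3.3333, 0).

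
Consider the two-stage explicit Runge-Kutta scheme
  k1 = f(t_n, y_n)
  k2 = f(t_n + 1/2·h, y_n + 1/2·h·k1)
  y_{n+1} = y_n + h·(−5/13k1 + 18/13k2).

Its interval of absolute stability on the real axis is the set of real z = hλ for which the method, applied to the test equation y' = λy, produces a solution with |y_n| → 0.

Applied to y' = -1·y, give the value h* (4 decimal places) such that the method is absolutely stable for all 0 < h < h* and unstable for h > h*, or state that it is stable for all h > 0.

Set f=λy, z=hλ:
  k1=λy_n ⇒ h·k1=z·y_n;  k2=λ(1+1/2z)y_n ⇒ h·k2=z(1+1/2z)y_n
  y_{n+1}/y_n = 1 − 5/13z + 18/13z(1+1/2z) = 1 + z + 9/13z²
  R(z) = 1 + z + 9/13z².

Find x<0 with |R(x)|<1.
x=-0.35: |R|=0.7348
R=1: x+9/13x²=0 ⇒ x=−13/9=-1.4444; min R=1−1/(4·9/13)=0.6389>−1
Confirm numerically:
  x=-1.263: |R|=0.84135 <1
  x=-1.186: |R|=0.78780 <1
  x=-1.175: |R|=0.78082 <1
  x=-0.594: |R|=0.65027 <1
  x=-1.823: |R|=1.47777 >1
  x=-1.533: |R|=1.09398 >1
Stable set (-1.4444, 0).

(-1.4444,0); λ=-1 ⇒ h* = (13/9)/1 = 1.4444.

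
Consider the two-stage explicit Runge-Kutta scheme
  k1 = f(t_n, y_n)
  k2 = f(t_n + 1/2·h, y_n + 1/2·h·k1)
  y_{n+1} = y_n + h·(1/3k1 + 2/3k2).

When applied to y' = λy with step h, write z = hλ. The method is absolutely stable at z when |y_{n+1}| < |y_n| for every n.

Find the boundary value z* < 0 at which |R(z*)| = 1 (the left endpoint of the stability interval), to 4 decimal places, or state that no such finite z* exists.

left endpoint -3.0000.

On y'=λy, z=hλ:
  k1=λy_n ⇒ h·k1=z·y_n;  k2=λ(1+1/2z)y_n ⇒ h·k2=z(1+1/2z)y_n
  y_{n+1}/y_n = 1 + 1/3z + 2/3z(1+1/2z) = 1 + z + 1/3z²
  Hence R(z) = 1 + z + 1/3z².

Find x<0 with |R(x)|<1.
x=-1.08: |R|=0.3088
R=1: x+1/3x²=0 ⇒ x=−3=-3.0000; min R=1−1/(4·1/3)=0.2500>−1
Confirm numerically:
  x=-2.543: |R|=0.61262 <1
  x=-2.275: |R|=0.45021 <1
  x=-2.001: |R|=0.33367 <1
  x=-1.559: |R|=0.25116 <1
  x=-3.565: |R|=1.67141 >1
  x=-3.421: |R|=1.48008 >1
  x=-3.161: |R|=1.16964 >1
Interval (-3.0000, 0).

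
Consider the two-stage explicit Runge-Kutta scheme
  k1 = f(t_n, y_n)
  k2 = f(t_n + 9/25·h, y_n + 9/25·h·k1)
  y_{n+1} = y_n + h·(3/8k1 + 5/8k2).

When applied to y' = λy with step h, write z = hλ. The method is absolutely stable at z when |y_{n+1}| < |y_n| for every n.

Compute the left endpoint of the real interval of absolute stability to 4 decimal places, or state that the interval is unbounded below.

z* = -4.4444.

Set f=λy, z=hλ:
  k1=λy_n ⇒ h·k1=z·y_n;  k2=λ(1+9/25z)y_n ⇒ h·k2=z(1+9/25z)y_n
  y_{n+1}/y_n = 1 + 3/8z + 5/8z(1+9/25z) = 1 + z + 9/40z²
  ⇒ R(z) = 1 + z + 9/40z².

Boundary: |R(x)|=1, x<0.
x=-1.59: |R|=0.0212
R=1: x+9/40x²=0 ⇒ x=−40/9=-4.4444; min R=1−1/(4·9/40)=-0.1111>−1
Confirm numerically:
  x=-3.314: |R|=0.15708 <1
  x=-2.879: |R|=0.01406 <1
  x=-1.849: |R|=0.07977 <1
  x=-4.987: |R|=1.60879 >1
  x=-4.759: |R|=1.33682 >1
  x=-4.757: |R|=1.33454 >1
So |R|<1 on (-4.4444, 0).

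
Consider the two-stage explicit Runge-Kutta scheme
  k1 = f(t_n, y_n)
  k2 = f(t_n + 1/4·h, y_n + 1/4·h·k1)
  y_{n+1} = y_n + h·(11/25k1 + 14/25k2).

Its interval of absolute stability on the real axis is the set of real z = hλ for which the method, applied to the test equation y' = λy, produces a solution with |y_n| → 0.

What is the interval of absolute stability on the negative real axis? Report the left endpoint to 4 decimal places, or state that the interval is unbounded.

On y'=λy, z=hλ:
  k1=λy_n ⇒ h·k1=z·y_n;  k2=λ(1+1/4z)y_n ⇒ h·k2=z(1+1/4z)y_n
  y_{n+1}/y_n = 1 + 11/25z + 14/25z(1+1/4z) = 1 + z + 7/50z²
  ⇒ R(z) = 1 + z + 7/50z².

Find x<0 with |R(x)|<1.
x=-1.55: |R|=0.2136
R=1: x+7/50x²=0 ⇒ x=−50/7=-7.1429; min R=1−1/(4·7/50)=-0.7857>−1
Confirm numerically:
  x=-5.598: |R|=0.21074 <1
  x=-4.759: |R|=0.58827 <1
  x=-3.736: |R|=0.78192 <1
  x=-7.345: |R|=1.20786 >1
  x=-7.184: |R|=1.04138 >1
So |R|<1 on (-7.1429, 0).

z∈(-7.1429,0).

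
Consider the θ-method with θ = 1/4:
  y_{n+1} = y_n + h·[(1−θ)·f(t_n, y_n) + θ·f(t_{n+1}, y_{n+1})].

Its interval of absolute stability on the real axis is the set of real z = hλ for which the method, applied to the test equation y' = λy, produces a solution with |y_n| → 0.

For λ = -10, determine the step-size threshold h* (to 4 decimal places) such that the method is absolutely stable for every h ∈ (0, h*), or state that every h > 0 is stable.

(-4.0000,0); λ=-10 ⇒ h* = (4)/10 = 0.4000.

With y'=λy (z=hλ):
  y_{n+1} = y_n + z·[3/4·y_n + 1/4·y_{n+1}] ⇒ (1 − 1/4z)y_{n+1} = (1 + 3/4z)y_n
  ⇒ R(z) = (1 + 3/4z)/(1 − 1/4z).

Need |R(x)|<1, x<0.
x=-1.52: |R|=0.1014
R=−1: 1+3/4x = −1+1/4x ⇒ -1/2x=2 ⇒ x=2/(-1/2)=-4.0000
Confirm numerically:
  x=-3.264: |R|=0.79736 <1
  x=-2.580: |R|=0.56839 <1
  x=-1.781: |R|=0.23231 <1
  x=-4.414: |R|=1.09841 >1
  x=-4.398: |R|=1.09478 >1
  x=-4.308: |R|=1.07415 >1
So |R|<1 on (-4.0000, 0).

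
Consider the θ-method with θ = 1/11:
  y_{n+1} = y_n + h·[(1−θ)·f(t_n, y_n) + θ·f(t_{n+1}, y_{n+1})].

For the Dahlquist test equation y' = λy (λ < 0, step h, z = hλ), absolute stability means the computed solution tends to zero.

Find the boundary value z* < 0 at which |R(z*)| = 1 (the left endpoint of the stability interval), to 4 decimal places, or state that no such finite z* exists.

Test eqn y'=λy, z=hλ:
  y_{n+1} = y_n + z·[10/11·y_n + 1/11·y_{n+1}] ⇒ (1 − 1/11z)y_{n+1} = (1 + 10/11z)y_n
  so R(z) = (1 + 10/11z)/(1 − 1/11z).

Boundary: |R(x)|=1, x<0.
x=-0.32: |R|=0.6890
R=−1: 1+10/11x = −1+1/11x ⇒ -9/11x=2 ⇒ x=2/(-9/11)=-2.4444
Confirm numerically:
  x=-1.874: |R|=0.60121 <1
  x=-1.729: |R|=0.49415 <1
  x=-1.575: |R|=0.37773 <1
  x=-1.558: |R|=0.36471 <1
  x=-2.961: |R|=1.33300 >1
  x=-2.747: |R|=1.19808 >1
So |R|<1 on (-2.4444, 0).

left endpoint -2.4444.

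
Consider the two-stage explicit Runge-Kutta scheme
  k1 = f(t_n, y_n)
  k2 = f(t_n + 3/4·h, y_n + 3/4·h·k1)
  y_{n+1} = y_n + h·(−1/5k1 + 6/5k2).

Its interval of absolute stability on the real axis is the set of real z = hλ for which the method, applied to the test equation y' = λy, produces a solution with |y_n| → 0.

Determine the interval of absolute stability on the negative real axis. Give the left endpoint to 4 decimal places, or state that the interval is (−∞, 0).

(-1.1111, 0).

Set f=λy, z=hλ:
  k1=λy_n ⇒ h·k1=z·y_n;  k2=λ(1+3/4z)y_n ⇒ h·k2=z(1+3/4z)y_n
  y_{n+1}/y_n = 1 − 1/5z + 6/5z(1+3/4z) = 1 + z + 9/10z²
  Hence R(z) = 1 + z + 9/10z².

Solve |R(x)|<1 on ℝ⁻.
x=-1.33: |R|=1.2620
R=1: x+9/10x²=0 ⇒ x=−10/9=-1.1111; min R=1−1/(4·9/10)=0.7222>−1
Confirm numerically:
  x=-1.053: |R|=0.94493 <1
  x=-1.034: |R|=0.92824 <1
  x=-0.715: |R|=0.74510 <1
  x=-0.464: |R|=0.72977 <1
  x=-1.693: |R|=1.88662 >1
  x=-1.297: |R|=1.21699 >1
So |R|<1 on (-1.1111, 0).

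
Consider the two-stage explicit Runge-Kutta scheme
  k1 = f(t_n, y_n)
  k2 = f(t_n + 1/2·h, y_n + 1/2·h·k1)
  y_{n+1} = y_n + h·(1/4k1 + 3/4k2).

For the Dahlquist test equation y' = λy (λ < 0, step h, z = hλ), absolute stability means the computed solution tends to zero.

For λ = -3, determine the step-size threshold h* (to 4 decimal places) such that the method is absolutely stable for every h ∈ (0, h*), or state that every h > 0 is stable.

On y'=λy, z=hλ:
  k1=λy_n ⇒ h·k1=z·y_n;  k2=λ(1+1/2z)y_n ⇒ h·k2=z(1+1/2z)y_n
  y_{n+1}/y_n = 1 + 1/4z + 3/4z(1+1/2z) = 1 + z + 3/8z²
  R(z) = 1 + z + 3/8z².

Solve |R(x)|<1 on ℝ⁻.
x=-1.23: |R|=0.3373
R=1: x+3/8x²=0 ⇒ x=−8/3=-2.6667; min R=1−1/(4·3/8)=0.3333>−1
Confirm numerically:
  x=-2.253: |R|=0.65050 <1
  x=-1.941: |R|=0.47181 <1
  x=-1.619: |R|=0.36394 <1
  x=-1.590: |R|=0.35804 <1
  x=-3.201: |R|=1.64140 >1
  x=-2.994: |R|=1.36751 >1
  x=-2.927: |R|=1.28575 >1
So |R|<1 on (-2.6667, 0).

(-2.6667,0); λ=-3 ⇒ h* = (8/3)/3 = 0.8889.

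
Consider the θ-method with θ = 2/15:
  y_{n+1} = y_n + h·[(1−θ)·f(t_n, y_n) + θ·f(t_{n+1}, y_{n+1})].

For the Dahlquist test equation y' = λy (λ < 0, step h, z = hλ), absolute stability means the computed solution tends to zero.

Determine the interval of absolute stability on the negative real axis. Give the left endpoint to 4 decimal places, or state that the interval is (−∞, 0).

Test eqn y'=λy, z=hλ:
  y_{n+1} = y_n + z·[13/15·y_n + 2/15·y_{n+1}] ⇒ (1 − 2/15z)y_{n+1} = (1 + 13/15z)y_n
  ⇒ R(z) = (1 + 13/15z)/(1 − 2/15z).

Boundary: |R(x)|=1, x<0.
x=-1.26: |R|=0.0788
R=−1: 1+13/15x = −1+2/15x ⇒ -11/15x=2 ⇒ x=2/(-11/15)=-2.7273
Confirm numerically:
  x=-2.123: |R|=0.65463 <1
  x=-1.968: |R|=0.55894 <1
  x=-1.262: |R|=0.08023 <1
  x=-2.957: |R|=1.12083 >1
  x=-2.760: |R|=1.01754 >1
  x=-2.757: |R|=1.01594 >1
So |R|<1 on (-2.7273, 0).

(-2.7273, 0).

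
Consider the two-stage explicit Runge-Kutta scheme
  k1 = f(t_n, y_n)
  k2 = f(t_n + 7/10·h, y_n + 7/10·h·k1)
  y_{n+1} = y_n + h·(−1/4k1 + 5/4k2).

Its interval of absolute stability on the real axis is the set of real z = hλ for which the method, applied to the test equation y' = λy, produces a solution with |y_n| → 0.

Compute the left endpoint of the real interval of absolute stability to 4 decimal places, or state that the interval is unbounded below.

Set f=λy, z=hλ:
  k1=λy_n ⇒ h·k1=z·y_n;  k2=λ(1+7/10z)y_n ⇒ h·k2=z(1+7/10z)y_n
  y_{n+1}/y_n = 1 − 1/4z + 5/4z(1+7/10z) = 1 + z + 7/8z²
  so R(z) = 1 + z + 7/8z².

Solve |R(x)|<1 on ℝ⁻.
x=-1.75: |R|=1.9297
R=1: x+7/8x²=0 ⇒ x=−8/7=-1.1429; min R=1−1/(4·7/8)=0.7143>−1
Confirm numerically:
  x=-1.091: |R|=0.95050 <1
  x=-1.066: |R|=0.92831 <1
  x=-0.592: |R|=0.71466 <1
  x=-0.576: |R|=0.71430 <1
  x=-1.652: |R|=1.73597 >1
  x=-1.572: |R|=1.59029 >1
  x=-1.558: |R|=1.56594 >1
Interval (-1.1429, 0).

z* = -1.1429.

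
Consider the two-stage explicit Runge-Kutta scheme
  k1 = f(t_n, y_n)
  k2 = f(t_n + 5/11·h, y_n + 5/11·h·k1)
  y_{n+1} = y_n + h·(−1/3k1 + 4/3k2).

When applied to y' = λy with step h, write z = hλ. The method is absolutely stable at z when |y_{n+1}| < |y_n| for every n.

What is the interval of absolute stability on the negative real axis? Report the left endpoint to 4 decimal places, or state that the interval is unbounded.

On y'=λy, z=hλ:
  k1=λy_n ⇒ h·k1=z·y_n;  k2=λ(1+5/11z)y_n ⇒ h·k2=z(1+5/11z)y_n
  y_{n+1}/y_n = 1 − 1/3z + 4/3z(1+5/11z) = 1 + z + 20/33z²
  R(z) = 1 + z + 20/33z².

Need |R(x)|<1, x<0.
x=-1.45: |R|=0.8242
R=1: x+20/33x²=0 ⇒ x=−33/20=-1.6500; min R=1−1/(4·20/33)=0.5875>−1
Confirm numerically:
  x=-1.427: |R|=0.80714 <1
  x=-1.161: |R|=0.65592 <1
  x=-0.987: |R|=0.60341 <1
  x=-0.945: |R|=0.59623 <1
  x=-2.087: |R|=1.55274 >1
  x=-1.741: |R|=1.09602 >1
So |R|<1 on (-1.6500, 0).

(-1.6500, 0).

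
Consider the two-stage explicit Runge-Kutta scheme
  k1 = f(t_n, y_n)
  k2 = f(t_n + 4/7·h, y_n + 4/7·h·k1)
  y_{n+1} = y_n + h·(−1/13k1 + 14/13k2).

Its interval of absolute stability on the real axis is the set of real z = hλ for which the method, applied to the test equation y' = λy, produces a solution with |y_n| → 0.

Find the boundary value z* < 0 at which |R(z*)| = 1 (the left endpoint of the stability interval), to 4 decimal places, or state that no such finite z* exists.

Set f=λy, z=hλ:
  k1=λy_n ⇒ h·k1=z·y_n;  k2=λ(1+4/7z)y_n ⇒ h·k2=z(1+4/7z)y_n
  y_{n+1}/y_n = 1 − 1/13z + 14/13z(1+4/7z) = 1 + z + 8/13z²
  ⇒ R(z) = 1 + z + 8/13z².

Find x<0 with |R(x)|<1.
x=-1.45: |R|=0.8438
R=1: x+8/13x²=0 ⇒ x=−13/8=-1.6250; min R=1−1/(4·8/13)=0.5938>−1
Confirm numerically:
  x=-1.572: |R|=0.94873 <1
  x=-1.503: |R|=0.88716 <1
  x=-1.221: |R|=0.69644 <1
  x=-0.865: |R|=0.59545 <1
  x=-2.223: |R|=1.81806 >1
  x=-2.059: |R|=1.54991 >1
  x=-1.838: |R|=1.24092 >1
Interval (-1.6250, 0).

z* = -1.6250.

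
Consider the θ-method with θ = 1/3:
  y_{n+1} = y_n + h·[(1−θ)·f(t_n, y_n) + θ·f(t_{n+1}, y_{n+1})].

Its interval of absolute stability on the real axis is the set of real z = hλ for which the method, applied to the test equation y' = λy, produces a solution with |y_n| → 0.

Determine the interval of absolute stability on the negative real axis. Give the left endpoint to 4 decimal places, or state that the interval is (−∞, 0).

With y'=λy (z=hλ):
  y_{n+1} = y_n + z·[2/3·y_n + 1/3·y_{n+1}] ⇒ (1 − 1/3z)y_{n+1} = (1 + 2/3z)y_n
  R(z) = (1 + 2/3z)/(1 − 1/3z).

Boundary: |R(x)|=1, x<0.
x=-1.45: |R|=0.0225
R=−1: 1+2/3x = −1+1/3x ⇒ -1/3x=2 ⇒ x=2/(-1/3)=-6.0000
Confirm numerically:
  x=-5.388: |R|=0.92704 <1
  x=-4.336: |R|=0.77317 <1
  x=-3.953: |R|=0.70559 <1
  x=-3.013: |R|=0.50324 <1
  x=-6.527: |R|=1.05532 >1
  x=-6.282: |R|=1.03038 >1
  x=-6.165: |R|=1.01800 >1
Stable set (-6.0000, 0).

(-6.0000, 0).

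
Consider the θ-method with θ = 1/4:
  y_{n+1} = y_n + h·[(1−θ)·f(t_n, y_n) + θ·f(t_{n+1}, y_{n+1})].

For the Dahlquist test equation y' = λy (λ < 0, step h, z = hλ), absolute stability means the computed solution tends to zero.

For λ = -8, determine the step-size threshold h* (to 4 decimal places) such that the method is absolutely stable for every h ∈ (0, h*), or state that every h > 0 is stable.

With y'=λy (z=hλ):
  y_{n+1} = y_n + z·[3/4·y_n + 1/4·y_{n+1}] ⇒ (1 − 1/4z)y_{n+1} = (1 + 3/4z)y_n
  ⇒ R(z) = (1 + 3/4z)/(1 − 1/4z).

Solve |R(x)|<1 on ℝ⁻.
x=-1.37: |R|=0.0205
R=−1: 1+3/4x = −1+1/4x ⇒ -1/2x=2 ⇒ x=2/(-1/2)=-4.0000
Confirm numerically:
  x=-3.878: |R|=0.96903 <1
  x=-2.391: |R|=0.49648 <1
  x=-2.318: |R|=0.46755 <1
  x=-2.250: |R|=0.44000 <1
  x=-4.290: |R|=1.06996 >1
  x=-4.216: |R|=1.05258 >1
So |R|<1 on (-4.0000, 0).

(-4.0000,0); λ=-8 ⇒ h* = (4)/8 = 0.5000.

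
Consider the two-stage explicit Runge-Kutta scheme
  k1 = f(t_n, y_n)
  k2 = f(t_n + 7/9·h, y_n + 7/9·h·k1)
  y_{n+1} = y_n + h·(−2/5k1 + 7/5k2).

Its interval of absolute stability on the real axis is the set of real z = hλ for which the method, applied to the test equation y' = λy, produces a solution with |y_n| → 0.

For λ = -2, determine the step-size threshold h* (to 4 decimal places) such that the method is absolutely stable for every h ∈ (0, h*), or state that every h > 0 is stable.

With y'=λy (z=hλ):
  k1=λy_n ⇒ h·k1=z·y_n;  k2=λ(1+7/9z)y_n ⇒ h·k2=z(1+7/9z)y_n
  y_{n+1}/y_n = 1 − 2/5z + 7/5z(1+7/9z) = 1 + z + 49/45z²
  so R(z) = 1 + z + 49/45z².

Find x<0 with |R(x)|<1.
x=-1.38: |R|=1.6937
R=1: x+49/45x²=0 ⇒ x=−45/49=-0.9184; min R=1−1/(4·49/45)=0.7704>−1
Confirm numerically:
  x=-0.823: |R|=0.91454 <1
  x=-0.797: |R|=0.89467 <1
  x=-0.396: |R|=0.77476 <1
  x=-1.373: |R|=1.67970 >1
  x=-1.256: |R|=1.46176 >1
  x=-1.066: |R|=1.17137 >1
So |R|<1 on (-0.9184, 0).

(-0.9184,0); λ=-2 ⇒ h* = (45/49)/2 = 0.4592.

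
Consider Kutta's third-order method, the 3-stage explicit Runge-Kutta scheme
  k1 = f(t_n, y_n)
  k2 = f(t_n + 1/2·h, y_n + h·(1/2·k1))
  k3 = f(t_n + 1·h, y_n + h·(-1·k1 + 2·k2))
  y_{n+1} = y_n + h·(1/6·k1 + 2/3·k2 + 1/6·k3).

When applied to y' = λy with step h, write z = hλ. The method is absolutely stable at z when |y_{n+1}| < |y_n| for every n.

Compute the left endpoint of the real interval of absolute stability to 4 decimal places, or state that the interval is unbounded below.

With y'=λy (z=hλ):
  order 3, 3-stage ⇒ R(z)=1+z+z^2/2+z^3/6
  (e.g. R(-1.63)=-0.02334, |R|=0.02334)

Need |R(x)|<1, x<0.
x=-1.63: |R|=0.0233
|R(-2.59)|=1.1316 |R(-1.92)|=0.2564 |R(-1.08)|=0.2932
Bisect:
  x_lo=-3.2582 |R|=2.7150  x_hi=-0.2840 |R|=0.7525
  mid=-1.77110 |R|=0.12863 →hi
  mid=-2.51464 |R|=1.00312 →lo
  mid=-2.14287 |R|=0.48690 →hi
  mid=-2.32875 |R|=0.72205 →hi
  mid=-2.42170 |R|=0.85644 →hi
  mid=-2.46817 |R|=0.92820 →hi
  mid=-2.49140 |R|=0.96525 →hi
  ...
  [-2.51282,-2.51264] ⇒ x*=-2.5127
So |R|<1 on (-2.5127, 0).

z* = -2.5127.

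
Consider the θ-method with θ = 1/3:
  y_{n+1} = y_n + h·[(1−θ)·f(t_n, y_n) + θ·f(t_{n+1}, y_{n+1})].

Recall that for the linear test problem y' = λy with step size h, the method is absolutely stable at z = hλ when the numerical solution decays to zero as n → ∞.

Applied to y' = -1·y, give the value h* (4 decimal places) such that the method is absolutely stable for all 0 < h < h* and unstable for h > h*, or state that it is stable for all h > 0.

Set f=λy, z=hλ:
  y_{n+1} = y_n + z·[2/3·y_n + 1/3·y_{n+1}] ⇒ (1 − 1/3z)y_{n+1} = (1 + 2/3z)y_n
  Hence R(z) = (1 + 2/3z)/(1 − 1/3z).

Boundary: |R(x)|=1, x<0.
x=-1.13: |R|=0.1792
R=−1: 1+2/3x = −1+1/3x ⇒ -1/3x=2 ⇒ x=2/(-1/3)=-6.0000
Confirm numerically:
  x=-5.178: |R|=0.89949 <1
  x=-4.548: |R|=0.80763 <1
  x=-3.633: |R|=0.64315 <1
  x=-3.261: |R|=0.56253 <1
  x=-6.491: |R|=1.05173 >1
  x=-6.088: |R|=1.00968 >1
So |R|<1 on (-6.0000, 0).

(-6.0000,0); λ=-1 ⇒ h* = (6)/1 = 6.0000.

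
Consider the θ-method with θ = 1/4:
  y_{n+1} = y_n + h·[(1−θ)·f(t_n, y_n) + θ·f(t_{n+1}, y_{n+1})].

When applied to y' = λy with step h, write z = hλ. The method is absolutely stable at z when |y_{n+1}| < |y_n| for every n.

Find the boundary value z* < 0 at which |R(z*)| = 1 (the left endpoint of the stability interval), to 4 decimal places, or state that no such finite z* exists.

z* = -4.0000.

Set f=λy, z=hλ:
  y_{n+1} = y_n + z·[3/4·y_n + 1/4·y_{n+1}] ⇒ (1 − 1/4z)y_{n+1} = (1 + 3/4z)y_n
  Hence R(z) = (1 + 3/4z)/(1 − 1/4z).

Find x<0 with |R(x)|<1.
x=-0.88: |R|=0.2787
R=−1: 1+3/4x = −1+1/4x ⇒ -1/2x=2 ⇒ x=2/(-1/2)=-4.0000
Confirm numerically:
  x=-3.142: |R|=0.75973 <1
  x=-2.131: |R|=0.39031 <1
  x=-1.980: |R|=0.32441 <1
  x=-4.423: |R|=1.10044 >1
  x=-4.422: |R|=1.10021 >1
  x=-4.119: |R|=1.02931 >1
Interval (-4.0000, 0).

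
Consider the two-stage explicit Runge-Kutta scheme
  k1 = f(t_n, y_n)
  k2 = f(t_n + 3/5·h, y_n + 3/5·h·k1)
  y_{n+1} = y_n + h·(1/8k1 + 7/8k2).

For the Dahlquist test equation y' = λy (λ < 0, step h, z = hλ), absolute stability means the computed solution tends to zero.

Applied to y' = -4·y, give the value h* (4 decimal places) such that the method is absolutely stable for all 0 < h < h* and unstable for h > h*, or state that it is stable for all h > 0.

On y'=λy, z=hλ:
  k1=λy_n ⇒ h·k1=z·y_n;  k2=λ(1+3/5z)y_n ⇒ h·k2=z(1+3/5z)y_n
  y_{n+1}/y_n = 1 + 1/8z + 7/8z(1+3/5z) = 1 + z + 21/40z²
  so R(z) = 1 + z + 21/40z².

Boundary: |R(x)|=1, x<0.
x=-0.93: |R|=0.5241
R=1: x+21/40x²=0 ⇒ x=−40/21=-1.9048; min R=1−1/(4·21/40)=0.5238>−1
Confirm numerically:
  x=-1.605: |R|=0.74741 <1
  x=-1.108: |R|=0.53652 <1
  x=-1.044: |R|=0.52822 <1
  x=-0.865: |R|=0.52782 <1
  x=-2.436: |R|=1.67940 >1
  x=-2.301: |R|=1.47867 >1
Interval (-1.9048, 0).

(-1.9048,0); λ=-4 ⇒ h* = (40/21)/4 = 0.4762.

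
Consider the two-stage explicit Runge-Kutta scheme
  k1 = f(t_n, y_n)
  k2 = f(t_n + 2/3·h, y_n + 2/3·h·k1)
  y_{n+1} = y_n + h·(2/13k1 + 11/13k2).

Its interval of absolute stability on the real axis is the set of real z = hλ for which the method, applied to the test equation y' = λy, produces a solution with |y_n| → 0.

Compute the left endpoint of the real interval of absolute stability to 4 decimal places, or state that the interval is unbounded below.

left endpoint -1.7727.

Set f=λy, z=hλ:
  k1=λy_n ⇒ h·k1=z·y_n;  k2=λ(1+2/3z)y_n ⇒ h·k2=z(1+2/3z)y_n
  y_{n+1}/y_n = 1 + 2/13z + 11/13z(1+2/3z) = 1 + z + 22/39z²
  so R(z) = 1 + z + 22/39z².

Find x<0 with |R(x)|<1.
x=-0.82: |R|=0.5593
R=1: x+22/39x²=0 ⇒ x=−39/22=-1.7727; min R=1−1/(4·22/39)=0.5568>−1
Confirm numerically:
  x=-1.556: |R|=0.80977 <1
  x=-1.454: |R|=0.73858 <1
  x=-1.233: |R|=0.62460 <1
  x=-0.879: |R|=0.55685 <1
  x=-2.071: |R|=1.34846 >1
  x=-1.799: |R|=1.02666 >1
So |R|<1 on (-1.7727, 0).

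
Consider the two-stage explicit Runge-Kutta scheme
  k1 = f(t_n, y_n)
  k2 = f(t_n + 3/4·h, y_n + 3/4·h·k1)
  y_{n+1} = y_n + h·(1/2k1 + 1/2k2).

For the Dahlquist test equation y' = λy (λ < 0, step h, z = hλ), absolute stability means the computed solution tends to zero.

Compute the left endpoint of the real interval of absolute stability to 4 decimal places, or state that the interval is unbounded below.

z* = -2.6667.

With y'=λy (z=hλ):
  k1=λy_n ⇒ h·k1=z·y_n;  k2=λ(1+3/4z)y_n ⇒ h·k2=z(1+3/4z)y_n
  y_{n+1}/y_n = 1 + 1/2z + 1/2z(1+3/4z) = 1 + z + 3/8z²
  ⇒ R(z) = 1 + z + 3/8z².

Find x<0 with |R(x)|<1.
x=-0.75: |R|=0.4609
R=1: x+3/8x²=0 ⇒ x=−8/3=-2.6667; min R=1−1/(4·3/8)=0.3333>−1
Confirm numerically:
  x=-2.154: |R|=0.58589 <1
  x=-1.909: |R|=0.45761 <1
  x=-1.642: |R|=0.36906 <1
  x=-1.216: |R|=0.33850 <1
  x=-3.164: |R|=1.59009 >1
  x=-3.122: |R|=1.53308 >1
  x=-3.078: |R|=1.47478 >1
So |R|<1 on (-2.6667, 0).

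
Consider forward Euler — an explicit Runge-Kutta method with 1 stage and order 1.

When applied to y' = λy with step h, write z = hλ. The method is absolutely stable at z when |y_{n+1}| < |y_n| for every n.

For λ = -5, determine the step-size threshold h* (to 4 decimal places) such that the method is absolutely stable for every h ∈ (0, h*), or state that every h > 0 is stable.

(-2.0000,0); λ=-5 ⇒ h* = 0.4000.

With y'=λy (z=hλ):
  order 1, 1-stage ⇒ R(z)=1+z
  (e.g. R(-0.63)=0.37000, |R|=0.37000)

Boundary: |R(x)|=1, x<0.
x=-0.63: |R|=0.3700
|R(-1.06)|=0.0600 |R(-0.88)|=0.1200 |R(-0.64)|=0.3600
Bisect:
  x_lo=-2.8119 |R|=1.8119  x_hi=-0.2853 |R|=0.7147
  mid=-1.54863 |R|=0.54863 →hi
  mid=-2.18027 |R|=1.18027 →lo
  mid=-1.86445 |R|=0.86445 →hi
  mid=-2.02236 |R|=1.02236 →lo
  mid=-1.94340 |R|=0.94340 →hi
  mid=-1.98288 |R|=0.98288 →hi
  mid=-2.00262 |R|=1.00262 →lo
  mid=-1.99275 |R|=0.99275 →hi
  mid=-1.99769 |R|=0.99769 →hi
  ...
  [-2.00015,-2.00000] ⇒ x*=-2.0000
Stable set (-2.0000, 0).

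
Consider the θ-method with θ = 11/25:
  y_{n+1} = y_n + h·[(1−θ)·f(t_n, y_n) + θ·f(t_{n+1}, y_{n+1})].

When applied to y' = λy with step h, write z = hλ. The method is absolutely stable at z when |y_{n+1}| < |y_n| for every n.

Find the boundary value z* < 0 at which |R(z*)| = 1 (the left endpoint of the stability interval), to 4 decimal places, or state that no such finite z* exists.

left endpoint -16.6667.

Set f=λy, z=hλ:
  y_{n+1} = y_n + z·[14/25·y_n + 11/25·y_{n+1}] ⇒ (1 − 11/25z)y_{n+1} = (1 + 14/25z)y_n
  Hence R(z) = (1 + 14/25z)/(1 − 11/25z).

Need |R(x)|<1, x<0.
x=-0.92: |R|=0.3451
R=−1: 1+14/25x = −1+11/25x ⇒ -3/25x=2 ⇒ x=2/(-3/25)=-16.6667
Confirm numerically:
  x=-16.489: |R|=0.99742 <1
  x=-10.386: |R|=0.86469 <1
  x=-8.368: |R|=0.78730 <1
  x=-17.089: |R|=1.00595 >1
  x=-16.977: |R|=1.00440 >1
  x=-16.735: |R|=1.00098 >1
So |R|<1 on (-16.6667, 0).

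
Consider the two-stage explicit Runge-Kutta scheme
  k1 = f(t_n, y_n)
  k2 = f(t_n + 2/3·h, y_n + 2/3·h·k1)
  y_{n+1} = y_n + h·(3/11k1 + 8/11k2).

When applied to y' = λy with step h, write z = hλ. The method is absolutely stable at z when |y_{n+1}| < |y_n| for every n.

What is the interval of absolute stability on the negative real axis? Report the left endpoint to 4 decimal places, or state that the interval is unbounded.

With y'=λy (z=hλ):
  k1=λy_n ⇒ h·k1=z·y_n;  k2=λ(1+2/3z)y_n ⇒ h·k2=z(1+2/3z)y_n
  y_{n+1}/y_n = 1 + 3/11z + 8/11z(1+2/3z) = 1 + z + 16/33z²
  R(z) = 1 + z + 16/33z².

Solve |R(x)|<1 on ℝ⁻.
x=-1.76: |R|=0.7419
R=1: x+16/33x²=0 ⇒ x=−33/16=-2.0625; min R=1−1/(4·16/33)=0.4844>−1
Confirm numerically:
  x=-1.812: |R|=0.77992 <1
  x=-1.801: |R|=0.77166 <1
  x=-1.783: |R|=0.75838 <1
  x=-1.144: |R|=0.49054 <1
  x=-2.611: |R|=1.69437 >1
  x=-2.416: |R|=1.41409 >1
Stable set (-2.0625, 0).

z∈(-2.0625,0).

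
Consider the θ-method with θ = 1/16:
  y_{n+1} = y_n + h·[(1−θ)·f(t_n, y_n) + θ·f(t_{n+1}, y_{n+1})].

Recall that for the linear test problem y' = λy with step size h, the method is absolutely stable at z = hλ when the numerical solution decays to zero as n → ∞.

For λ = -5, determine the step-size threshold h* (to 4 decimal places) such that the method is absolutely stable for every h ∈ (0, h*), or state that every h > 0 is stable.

Test eqn y'=λy, z=hλ:
  y_{n+1} = y_n + z·[15/16·y_n + 1/16·y_{n+1}] ⇒ (1 − 1/16z)y_{n+1} = (1 + 15/16z)y_n
  R(z) = (1 + 15/16z)/(1 − 1/16z).

Find x<0 with |R(x)|<1.
x=-0.53: |R|=0.4870
R=−1: 1+15/16x = −1+1/16x ⇒ -7/8x=2 ⇒ x=2/(-7/8)=-2.2857
Confirm numerically:
  x=-2.115: |R|=0.86807 <1
  x=-1.550: |R|=0.41311 <1
  x=-1.436: |R|=0.31773 <1
  x=-2.497: |R|=1.15992 >1
  x=-2.487: |R|=1.15243 >1
  x=-2.411: |R|=1.09527 >1
So |R|<1 on (-2.2857, 0).

(-2.2857,0); λ=-5 ⇒ h* = (16/7)/5 = 0.4571.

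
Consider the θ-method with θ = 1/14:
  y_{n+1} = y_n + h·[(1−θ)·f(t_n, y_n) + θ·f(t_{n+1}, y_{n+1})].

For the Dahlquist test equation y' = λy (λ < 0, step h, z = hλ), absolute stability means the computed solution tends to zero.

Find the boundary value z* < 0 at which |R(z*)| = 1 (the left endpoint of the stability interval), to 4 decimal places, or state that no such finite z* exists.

left endpoint -2.3333.

Set f=λy, z=hλ:
  y_{n+1} = y_n + z·[13/14·y_n + 1/14·y_{n+1}] ⇒ (1 − 1/14z)y_{n+1} = (1 + 13/14z)y_n
  R(z) = (1 + 13/14z)/(1 − 1/14z).

Boundary: |R(x)|=1, x<0.
x=-0.97: |R|=0.0929
R=−1: 1+13/14x = −1+1/14x ⇒ -6/7x=2 ⇒ x=2/(-6/7)=-2.3333
Confirm numerically:
  x=-2.162: |R|=0.87279 <1
  x=-2.008: |R|=0.75612 <1
  x=-1.096: |R|=0.01643 <1
  x=-2.914: |R|=1.41197 >1
  x=-2.906: |R|=1.40648 >1
  x=-2.687: |R|=1.25433 >1
Stable set (-2.3333, 0).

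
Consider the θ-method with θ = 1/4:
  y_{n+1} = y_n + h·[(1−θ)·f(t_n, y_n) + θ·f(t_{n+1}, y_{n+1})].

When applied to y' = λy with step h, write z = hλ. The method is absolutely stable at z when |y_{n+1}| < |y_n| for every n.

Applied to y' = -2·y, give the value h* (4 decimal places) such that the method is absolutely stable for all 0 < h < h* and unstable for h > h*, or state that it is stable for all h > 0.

Test eqn y'=λy, z=hλ:
  y_{n+1} = y_n + z·[3/4·y_n + 1/4·y_{n+1}] ⇒ (1 − 1/4z)y_{n+1} = (1 + 3/4z)y_n
  ⇒ R(z) = (1 + 3/4z)/(1 − 1/4z).

Boundary: |R(x)|=1, x<0.
x=-1.48: |R|=0.0803
R=−1: 1+3/4x = −1+1/4x ⇒ -1/2x=2 ⇒ x=2/(-1/2)=-4.0000
Confirm numerically:
  x=-3.479: |R|=0.86068 <1
  x=-3.326: |R|=0.81600 <1
  x=-2.933: |R|=0.69220 <1
  x=-4.246: |R|=1.05967 >1
  x=-4.093: |R|=1.02298 >1
Stable set (-4.0000, 0).

(-4.0000,0); λ=-2 ⇒ h* = (4)/2 = 2.0000.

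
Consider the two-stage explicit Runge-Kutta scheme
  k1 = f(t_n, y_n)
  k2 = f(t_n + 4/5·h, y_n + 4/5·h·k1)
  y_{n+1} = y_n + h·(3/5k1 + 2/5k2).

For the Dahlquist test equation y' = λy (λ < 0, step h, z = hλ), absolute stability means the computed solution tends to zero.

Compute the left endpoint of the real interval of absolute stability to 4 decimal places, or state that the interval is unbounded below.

With y'=λy (z=hλ):
  k1=λy_n ⇒ h·k1=z·y_n;  k2=λ(1+4/5z)y_n ⇒ h·k2=z(1+4/5z)y_n
  y_{n+1}/y_n = 1 + 3/5z + 2/5z(1+4/5z) = 1 + z + 8/25z²
  Hence R(z) = 1 + z + 8/25z².

Need |R(x)|<1, x<0.
x=-0.7: |R|=0.4568
R=1: x+8/25x²=0 ⇒ x=−25/8=-3.1250; min R=1−1/(4·8/25)=0.2188>−1
Confirm numerically:
  x=-2.098: |R|=0.31051 <1
  x=-1.830: |R|=0.24165 <1
  x=-1.408: |R|=0.22639 <1
  x=-1.309: |R|=0.23931 <1
  x=-3.499: |R|=1.41876 >1
  x=-3.461: |R|=1.37213 >1
  x=-3.365: |R|=1.25843 >1
Stable set (-3.1250, 0).

z* = -3.1250.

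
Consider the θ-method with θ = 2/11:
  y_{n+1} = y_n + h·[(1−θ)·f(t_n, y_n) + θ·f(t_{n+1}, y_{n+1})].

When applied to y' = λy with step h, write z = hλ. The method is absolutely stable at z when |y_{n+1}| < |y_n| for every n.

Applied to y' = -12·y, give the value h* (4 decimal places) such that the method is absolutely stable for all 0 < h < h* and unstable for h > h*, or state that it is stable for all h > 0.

Test eqn y'=λy, z=hλ:
  y_{n+1} = y_n + z·[9/11·y_n + 2/11·y_{n+1}] ⇒ (1 − 2/11z)y_{n+1} = (1 + 9/11z)y_n
  Hence R(z) = (1 + 9/11z)/(1 − 2/11z).

Solve |R(x)|<1 on ℝ⁻.
x=-1.56: |R|=0.2153
R=−1: 1+9/11x = −1+2/11x ⇒ -7/11x=2 ⇒ x=2/(-7/11)=-3.1429
Confirm numerically:
  x=-3.070: |R|=0.97025 <1
  x=-2.622: |R|=0.77555 <1
  x=-1.725: |R|=0.31315 <1
  x=-3.344: |R|=1.07960 >1
  x=-3.320: |R|=1.07029 >1
  x=-3.188: |R|=1.01819 >1
Stable set (-3.1429, 0).

(-3.1429,0); λ=-12 ⇒ h* = (22/7)/12 = 0.2619.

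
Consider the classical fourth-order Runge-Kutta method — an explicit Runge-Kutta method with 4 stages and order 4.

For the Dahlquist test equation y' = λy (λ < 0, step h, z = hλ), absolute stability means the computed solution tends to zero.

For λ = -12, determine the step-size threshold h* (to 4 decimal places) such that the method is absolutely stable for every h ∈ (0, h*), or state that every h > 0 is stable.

(-2.7853,0); λ=-12 ⇒ h* = 0.2321.

Set f=λy, z=hλ:
  order 4, 4-stage ⇒ R(z)=1+z+z^2/2+z^3/6+z^4/24
  (e.g. R(-0.31)=0.73347, |R|=0.73347)

Need |R(x)|<1, x<0.
x=-0.31: |R|=0.7335
|R(-1.96)|=0.3208 |R(-1.4)|=0.2827 |R(-1.12)|=0.3386
Bisect:
  x_lo=-3.1479 |R|=1.6993  x_hi=-0.2511 |R|=0.7780
  mid=-1.69950 |R|=0.27413 →hi
  mid=-2.42372 |R|=0.57836 →hi
  mid=-2.78583 |R|=1.00081 →lo
  mid=-2.60477 |R|=0.76024 →hi
  mid=-2.69530 |R|=0.87258 →hi
  mid=-2.74057 |R|=0.93463 →hi
  mid=-2.76320 |R|=0.96719 →hi
  mid=-2.77451 |R|=0.98387 →hi
  ...
  [-2.78530,-2.78512] ⇒ x*=-2.7853
Stable set (-2.7853, 0).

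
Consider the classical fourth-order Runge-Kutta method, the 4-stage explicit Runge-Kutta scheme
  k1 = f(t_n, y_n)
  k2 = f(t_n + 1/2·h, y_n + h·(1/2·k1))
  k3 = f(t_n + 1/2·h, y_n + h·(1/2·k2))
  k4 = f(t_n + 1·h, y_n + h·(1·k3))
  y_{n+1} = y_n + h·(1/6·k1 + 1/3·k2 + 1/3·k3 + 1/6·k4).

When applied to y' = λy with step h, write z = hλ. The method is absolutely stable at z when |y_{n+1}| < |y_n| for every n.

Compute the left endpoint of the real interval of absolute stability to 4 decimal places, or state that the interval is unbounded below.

z* = -2.7853.

With y'=λy (z=hλ):
  order 4, 4-stage ⇒ R(z)=1+z+z^2/2+z^3/6+z^4/24
  (e.g. R(-0.36)=0.69772, |R|=0.69772)

Need |R(x)|<1, x<0.
x=-0.36: |R|=0.6977
|R(-2.89)|=1.1697 |R(-1.97)|=0.3238 |R(-1.41)|=0.2815
Bisect:
  x_lo=-3.3323 |R|=2.1905  x_hi=-0.2754 |R|=0.7593
  mid=-1.80385 |R|=0.28599 →hi
  mid=-2.56809 |R|=0.71896 →hi
  mid=-2.95021 |R|=1.27848 →lo
  mid=-2.75915 |R|=0.96130 →hi
  mid=-2.85468 |R|=1.10975 →lo
  mid=-2.80692 |R|=1.03309 →lo
  mid=-2.78303 |R|=0.99660 →hi
  mid=-2.79497 |R|=1.01469 →lo
  mid=-2.78900 |R|=1.00561 →lo
  mid=-2.78602 |R|=1.00109 →lo
  ...
  [-2.78546,-2.78527] ⇒ x*=-2.7853
Interval (-2.7853, 0).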